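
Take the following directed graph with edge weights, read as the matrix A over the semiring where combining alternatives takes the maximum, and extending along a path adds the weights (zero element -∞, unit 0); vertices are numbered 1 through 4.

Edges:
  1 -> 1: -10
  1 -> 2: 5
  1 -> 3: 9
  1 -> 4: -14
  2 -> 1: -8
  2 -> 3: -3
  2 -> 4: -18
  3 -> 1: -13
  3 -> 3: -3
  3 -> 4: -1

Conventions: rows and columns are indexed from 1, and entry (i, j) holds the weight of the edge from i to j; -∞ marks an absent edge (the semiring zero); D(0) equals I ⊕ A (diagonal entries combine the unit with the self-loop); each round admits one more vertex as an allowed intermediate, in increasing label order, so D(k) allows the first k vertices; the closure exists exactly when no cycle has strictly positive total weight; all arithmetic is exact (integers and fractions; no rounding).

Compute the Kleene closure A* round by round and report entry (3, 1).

D(0):
  [0, 5, 9, -14]
  [-8, 0, -3, -18]
  [-13, -∞, 0, -1]
  [-∞, -∞, -∞, 0]
D(1):
  [0, 5, 9, -14]
  [-8, 0, 1, -18]
  [-13, -8, 0, -1]
  [-∞, -∞, -∞, 0]
D(2):
  [0, 5, 9, -13]
  [-8, 0, 1, -18]
  [-13, -8, 0, -1]
  [-∞, -∞, -∞, 0]
D(3):
  [0, 5, 9, 8]
  [-8, 0, 1, 0]
  [-13, -8, 0, -1]
  [-∞, -∞, -∞, 0]
D(4):
  [0, 5, 9, 8]
  [-8, 0, 1, 0]
  [-13, -8, 0, -1]
  [-∞, -∞, -∞, 0]
Answer: A*[3][1] = -13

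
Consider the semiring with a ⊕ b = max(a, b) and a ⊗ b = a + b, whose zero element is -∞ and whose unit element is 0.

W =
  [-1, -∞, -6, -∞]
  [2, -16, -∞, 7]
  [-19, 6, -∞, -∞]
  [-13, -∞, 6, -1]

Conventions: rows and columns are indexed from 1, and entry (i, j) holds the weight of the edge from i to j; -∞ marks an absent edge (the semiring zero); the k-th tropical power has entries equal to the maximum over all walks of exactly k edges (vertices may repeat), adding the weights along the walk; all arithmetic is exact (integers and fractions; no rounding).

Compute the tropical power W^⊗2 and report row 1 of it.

W^⊗2:
  [-2, 0, -7, -∞]
  [1, -32, 13, 6]
  [8, -10, -25, 13]
  [-13, 12, 5, -2]
Answer: row 1 of W^⊗2 = [-2, 0, -7, -∞]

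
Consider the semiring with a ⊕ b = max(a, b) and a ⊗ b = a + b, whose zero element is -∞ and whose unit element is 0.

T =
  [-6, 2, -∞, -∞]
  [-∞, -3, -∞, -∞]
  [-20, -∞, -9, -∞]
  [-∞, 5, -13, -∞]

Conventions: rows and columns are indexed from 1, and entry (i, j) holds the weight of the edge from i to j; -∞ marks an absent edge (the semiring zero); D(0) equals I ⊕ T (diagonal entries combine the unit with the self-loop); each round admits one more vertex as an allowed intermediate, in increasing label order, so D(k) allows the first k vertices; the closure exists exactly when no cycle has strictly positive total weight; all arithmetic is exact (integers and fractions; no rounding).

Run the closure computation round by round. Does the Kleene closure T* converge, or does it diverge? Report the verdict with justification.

D(0):
  [0, 2, -∞, -∞]
  [-∞, 0, -∞, -∞]
  [-20, -∞, 0, -∞]
  [-∞, 5, -13, 0]
D(1):
  [0, 2, -∞, -∞]
  [-∞, 0, -∞, -∞]
  [-20, -18, 0, -∞]
  [-∞, 5, -13, 0]
D(2):
  [0, 2, -∞, -∞]
  [-∞, 0, -∞, -∞]
  [-20, -18, 0, -∞]
  [-∞, 5, -13, 0]
D(3):
  [0, 2, -∞, -∞]
  [-∞, 0, -∞, -∞]
  [-20, -18, 0, -∞]
  [-33, 5, -13, 0]
D(4):
  [0, 2, -∞, -∞]
  [-∞, 0, -∞, -∞]
  [-20, -18, 0, -∞]
  [-33, 5, -13, 0]
Key observation: every diagonal entry stays at the unit through all rounds, so no improving cycle exists.
Answer: CONVERGES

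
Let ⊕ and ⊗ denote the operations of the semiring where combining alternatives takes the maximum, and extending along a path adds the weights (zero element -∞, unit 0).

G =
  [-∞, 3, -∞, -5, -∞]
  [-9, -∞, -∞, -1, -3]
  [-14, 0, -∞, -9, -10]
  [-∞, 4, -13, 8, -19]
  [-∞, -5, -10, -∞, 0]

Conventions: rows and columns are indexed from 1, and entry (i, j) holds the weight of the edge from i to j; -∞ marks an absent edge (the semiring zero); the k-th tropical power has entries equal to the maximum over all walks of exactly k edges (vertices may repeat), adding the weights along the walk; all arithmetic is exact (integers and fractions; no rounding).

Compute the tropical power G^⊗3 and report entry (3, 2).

G^⊗2:
  [-6, -1, -18, 3, 0]
  [-∞, 3, -13, 7, -3]
  [-9, -5, -20, -1, -3]
  [-5, 12, -5, 16, 1]
  [-14, -5, -10, -6, 0]
G^⊗3:
  [-10, 7, -10, 11, 0]
  [-6, 11, -6, 15, 0]
  [-14, 3, -13, 7, -3]
  [3, 20, 3, 24, 9]
  [-14, -2, -10, 2, 0]
Key observation: the optimum is the walk 3->2->4->2, with weight 0 + (-1) + 4 = 3.
Optimal value attained by: walk 3->2->4->2.
Answer: (G^⊗3)[3][2] = 3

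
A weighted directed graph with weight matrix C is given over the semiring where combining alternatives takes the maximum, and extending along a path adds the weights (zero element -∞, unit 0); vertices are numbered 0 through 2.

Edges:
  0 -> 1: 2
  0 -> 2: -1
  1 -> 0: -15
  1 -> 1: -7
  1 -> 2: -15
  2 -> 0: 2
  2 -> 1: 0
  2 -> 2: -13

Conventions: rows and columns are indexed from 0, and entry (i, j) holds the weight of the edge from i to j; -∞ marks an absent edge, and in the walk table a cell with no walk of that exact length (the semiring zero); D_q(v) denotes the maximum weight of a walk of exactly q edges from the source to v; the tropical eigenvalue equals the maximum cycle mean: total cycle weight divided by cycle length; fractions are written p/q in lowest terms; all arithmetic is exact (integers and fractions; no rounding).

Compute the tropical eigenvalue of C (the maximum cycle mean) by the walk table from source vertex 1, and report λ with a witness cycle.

q=0: [-∞, 0, -∞]
q=1: [-15, -7, -15]
q=2: [-13, -13, -16]
q=3: [-14, -11, -14]
Optimal cycle mean attained by: cycle 0->2->0, total (-1) + 2, length 2.
Answer: λ = 1/2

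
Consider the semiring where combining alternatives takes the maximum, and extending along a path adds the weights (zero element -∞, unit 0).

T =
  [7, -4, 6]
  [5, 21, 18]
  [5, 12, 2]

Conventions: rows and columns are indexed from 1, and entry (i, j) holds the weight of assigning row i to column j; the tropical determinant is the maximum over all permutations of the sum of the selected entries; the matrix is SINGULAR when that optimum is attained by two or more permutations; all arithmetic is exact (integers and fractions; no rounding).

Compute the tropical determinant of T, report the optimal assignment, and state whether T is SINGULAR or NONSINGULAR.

σ = (1, 2, 3): 7 + 21 + 2 = 30
σ = (1, 3, 2): 7 + 18 + 12 = 37
σ = (2, 1, 3): (-4) + 5 + 2 = 3
σ = (2, 3, 1): (-4) + 18 + 5 = 19
σ = (3, 1, 2): 6 + 5 + 12 = 23
σ = (3, 2, 1): 6 + 21 + 5 = 32
Optimal value attained by: σ = (1, 3, 2).
Answer: det⊕(T) = 37; verdict: NONSINGULAR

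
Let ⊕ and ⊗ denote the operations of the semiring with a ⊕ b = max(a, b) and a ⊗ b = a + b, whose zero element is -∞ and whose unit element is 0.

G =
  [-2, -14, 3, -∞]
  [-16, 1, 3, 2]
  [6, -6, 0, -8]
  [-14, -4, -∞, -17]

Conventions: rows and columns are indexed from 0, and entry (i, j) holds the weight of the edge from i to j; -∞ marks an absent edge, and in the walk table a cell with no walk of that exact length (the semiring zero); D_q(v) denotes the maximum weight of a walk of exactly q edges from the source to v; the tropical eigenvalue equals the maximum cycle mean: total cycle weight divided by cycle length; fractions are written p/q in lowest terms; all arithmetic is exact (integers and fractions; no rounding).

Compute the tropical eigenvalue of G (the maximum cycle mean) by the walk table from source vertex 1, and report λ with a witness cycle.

q=0: [-∞, 0, -∞, -∞]
q=1: [-16, 1, 3, 2]
q=2: [9, 2, 4, 3]
q=3: [10, 3, 12, 4]
q=4: [18, 6, 13, 5]
Optimal cycle mean attained by: cycle 0->2->0, total 3 + 6, length 2.
Answer: λ = 9/2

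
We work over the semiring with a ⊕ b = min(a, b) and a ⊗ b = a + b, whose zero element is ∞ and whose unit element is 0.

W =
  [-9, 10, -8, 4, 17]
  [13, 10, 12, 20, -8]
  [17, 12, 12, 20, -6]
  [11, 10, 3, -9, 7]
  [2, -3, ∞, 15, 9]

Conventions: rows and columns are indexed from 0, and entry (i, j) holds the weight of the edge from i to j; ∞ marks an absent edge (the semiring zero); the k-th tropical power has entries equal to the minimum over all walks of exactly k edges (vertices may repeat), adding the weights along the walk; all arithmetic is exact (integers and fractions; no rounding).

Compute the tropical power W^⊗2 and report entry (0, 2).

W^⊗2:
  [-18, 1, -17, -5, -14]
  [-6, -11, 5, 7, 1]
  [-4, -9, 9, 9, 3]
  [2, 1, -6, -18, -3]
  [-7, 6, -6, 6, -11]
Key observation: the optimum is the walk 0->0->2, with weight (-9) + (-8) = -17.
Optimal value attained by: walk 0->0->2.
Answer: (W^⊗2)[0][2] = -17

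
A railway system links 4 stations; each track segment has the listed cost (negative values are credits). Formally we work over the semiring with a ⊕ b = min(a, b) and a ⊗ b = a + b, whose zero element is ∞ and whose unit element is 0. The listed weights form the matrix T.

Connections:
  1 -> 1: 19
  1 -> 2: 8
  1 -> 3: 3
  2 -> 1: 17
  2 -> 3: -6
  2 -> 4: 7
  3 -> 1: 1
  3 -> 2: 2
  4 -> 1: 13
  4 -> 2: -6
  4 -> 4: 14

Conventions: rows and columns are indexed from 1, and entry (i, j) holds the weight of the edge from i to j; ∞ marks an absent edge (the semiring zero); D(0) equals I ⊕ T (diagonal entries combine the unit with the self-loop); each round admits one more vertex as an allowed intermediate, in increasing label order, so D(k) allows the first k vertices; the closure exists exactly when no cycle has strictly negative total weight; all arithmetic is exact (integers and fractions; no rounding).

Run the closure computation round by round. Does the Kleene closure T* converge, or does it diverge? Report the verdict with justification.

D(0):
  [0, 8, 3, ∞]
  [17, 0, -6, 7]
  [1, 2, 0, ∞]
  [13, -6, ∞, 0]
D(1):
  [0, 8, 3, ∞]
  [17, 0, -6, 7]
  [1, 2, 0, ∞]
  [13, -6, 16, 0]
Detection: at round 2, diagonal entry (3, 3) turns strictly negative.
Key observation: the cycle 3->2->3 has total weight 2 + (-6), which is strictly negative.
Answer: DIVERGES — negative cycle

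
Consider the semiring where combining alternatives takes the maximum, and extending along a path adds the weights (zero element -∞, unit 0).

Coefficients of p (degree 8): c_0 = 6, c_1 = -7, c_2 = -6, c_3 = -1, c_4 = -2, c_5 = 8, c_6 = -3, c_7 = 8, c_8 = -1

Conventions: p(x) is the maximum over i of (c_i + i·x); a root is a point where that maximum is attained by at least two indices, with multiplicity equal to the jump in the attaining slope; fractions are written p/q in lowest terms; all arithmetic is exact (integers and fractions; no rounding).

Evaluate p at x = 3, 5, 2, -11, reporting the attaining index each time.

p(3) = max(6+0·3=6, -7+1·3=-4, -6+2·3=0, -1+3·3=8, -2+4·3=10, 8+5·3=23, -3+6·3=15, 8+7·3=29, -1+8·3=23) = 29 (attained by i=7)
p(5) = max(6+0·5=6, -7+1·5=-2, -6+2·5=4, -1+3·5=14, -2+4·5=18, 8+5·5=33, -3+6·5=27, 8+7·5=43, -1+8·5=39) = 43 (attained by i=7)
p(2) = max(6+0·2=6, -7+1·2=-5, -6+2·2=-2, -1+3·2=5, -2+4·2=6, 8+5·2=18, -3+6·2=9, 8+7·2=22, -1+8·2=15) = 22 (attained by i=7)
p(-11) = max(6+0·(-11)=6, -7+1·(-11)=-18, -6+2·(-11)=-28, -1+3·(-11)=-34, -2+4·(-11)=-46, 8+5·(-11)=-47, -3+6·(-11)=-69, 8+7·(-11)=-69, -1+8·(-11)=-89) = 6 (attained by i=0)
Answer: p(3) = 29; p(5) = 43; p(2) = 22; p(-11) = 6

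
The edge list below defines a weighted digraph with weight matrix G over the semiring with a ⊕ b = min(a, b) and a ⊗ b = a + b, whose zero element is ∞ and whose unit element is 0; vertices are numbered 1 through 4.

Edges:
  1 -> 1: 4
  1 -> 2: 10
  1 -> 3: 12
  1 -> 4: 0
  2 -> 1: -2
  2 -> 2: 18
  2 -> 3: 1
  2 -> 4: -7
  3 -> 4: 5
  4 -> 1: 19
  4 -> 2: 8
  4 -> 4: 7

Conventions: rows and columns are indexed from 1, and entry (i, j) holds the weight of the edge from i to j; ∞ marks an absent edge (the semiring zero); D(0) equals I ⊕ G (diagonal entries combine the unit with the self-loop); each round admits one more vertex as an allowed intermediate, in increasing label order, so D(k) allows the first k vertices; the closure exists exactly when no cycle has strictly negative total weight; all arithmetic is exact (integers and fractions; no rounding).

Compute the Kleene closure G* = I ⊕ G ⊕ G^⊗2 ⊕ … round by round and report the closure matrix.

D(0):
  [0, 10, 12, 0]
  [-2, 0, 1, -7]
  [∞, ∞, 0, 5]
  [19, 8, ∞, 0]
D(1):
  [0, 10, 12, 0]
  [-2, 0, 1, -7]
  [∞, ∞, 0, 5]
  [19, 8, 31, 0]
D(2):
  [0, 10, 11, 0]
  [-2, 0, 1, -7]
  [∞, ∞, 0, 5]
  [6, 8, 9, 0]
D(3):
  [0, 10, 11, 0]
  [-2, 0, 1, -7]
  [∞, ∞, 0, 5]
  [6, 8, 9, 0]
D(4):
  [0, 8, 9, 0]
  [-2, 0, 1, -7]
  [11, 13, 0, 5]
  [6, 8, 9, 0]
Answer: G* = [[0, 8, 9, 0], [-2, 0, 1, -7], [11, 13, 0, 5], [6, 8, 9, 0]]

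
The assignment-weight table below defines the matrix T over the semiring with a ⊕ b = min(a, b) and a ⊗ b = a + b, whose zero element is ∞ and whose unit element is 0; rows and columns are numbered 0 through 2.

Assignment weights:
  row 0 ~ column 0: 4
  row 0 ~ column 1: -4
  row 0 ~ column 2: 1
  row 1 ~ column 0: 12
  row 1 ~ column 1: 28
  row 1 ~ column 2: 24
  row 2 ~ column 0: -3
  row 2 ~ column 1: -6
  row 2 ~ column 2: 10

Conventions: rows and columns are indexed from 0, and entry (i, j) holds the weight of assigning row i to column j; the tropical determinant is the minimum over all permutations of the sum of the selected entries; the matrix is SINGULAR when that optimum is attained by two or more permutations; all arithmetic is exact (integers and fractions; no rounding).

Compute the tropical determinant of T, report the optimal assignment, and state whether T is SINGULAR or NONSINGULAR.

σ = (0, 1, 2): 4 + 28 + 10 = 42
σ = (0, 2, 1): 4 + 24 + (-6) = 22
σ = (1, 0, 2): (-4) + 12 + 10 = 18
σ = (1, 2, 0): (-4) + 24 + (-3) = 17
σ = (2, 0, 1): 1 + 12 + (-6) = 7
σ = (2, 1, 0): 1 + 28 + (-3) = 26
Optimal value attained by: σ = (2, 0, 1).
Answer: det⊕(T) = 7; verdict: NONSINGULAR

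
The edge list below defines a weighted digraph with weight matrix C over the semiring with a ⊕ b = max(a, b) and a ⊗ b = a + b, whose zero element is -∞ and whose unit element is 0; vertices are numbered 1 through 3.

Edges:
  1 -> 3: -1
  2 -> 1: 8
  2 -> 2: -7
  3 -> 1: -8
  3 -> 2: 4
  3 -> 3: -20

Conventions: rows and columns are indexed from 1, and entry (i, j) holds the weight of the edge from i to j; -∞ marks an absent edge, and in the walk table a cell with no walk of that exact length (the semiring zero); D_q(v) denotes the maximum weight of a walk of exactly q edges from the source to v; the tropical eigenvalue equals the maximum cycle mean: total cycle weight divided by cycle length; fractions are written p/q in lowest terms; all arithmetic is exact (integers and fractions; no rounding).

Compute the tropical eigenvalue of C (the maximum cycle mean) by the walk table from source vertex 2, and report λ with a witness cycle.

q=0: [-∞, 0, -∞]
q=1: [8, -7, -∞]
q=2: [1, -14, 7]
q=3: [-1, 11, 0]
Optimal cycle mean attained by: cycle 1->3->2->1, total (-1) + 4 + 8, length 3.
Answer: λ = 11/3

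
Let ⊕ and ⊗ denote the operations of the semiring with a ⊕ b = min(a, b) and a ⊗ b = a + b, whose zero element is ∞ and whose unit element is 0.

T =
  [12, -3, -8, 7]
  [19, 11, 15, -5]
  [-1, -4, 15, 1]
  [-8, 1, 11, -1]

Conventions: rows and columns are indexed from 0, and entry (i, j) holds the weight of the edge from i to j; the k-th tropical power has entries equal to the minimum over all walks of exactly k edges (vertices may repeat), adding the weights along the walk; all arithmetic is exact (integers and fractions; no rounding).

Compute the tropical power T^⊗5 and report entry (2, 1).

T^⊗2:
  [-9, -12, 4, -8]
  [-13, -4, 6, -6]
  [-7, -4, -9, -9]
  [-9, -11, -16, -4]
T^⊗3:
  [-16, -12, -17, -17]
  [-14, -16, -21, -9]
  [-17, -13, -15, -10]
  [-17, -20, -17, -16]
T^⊗4:
  [-25, -21, -24, -18]
  [-22, -25, -22, -21]
  [-18, -20, -25, -18]
  [-24, -21, -25, -25]
T^⊗5:
  [-26, -28, -33, -26]
  [-29, -26, -30, -30]
  [-26, -29, -26, -25]
  [-33, -29, -32, -26]
Key observation: the optimum is the walk 2->1->3->0->2->1, with weight (-4) + (-5) + (-8) + (-8) + (-4) = -29.
Optimal value attained by: walk 2->1->3->0->2->1.
Answer: (T^⊗5)[2][1] = -29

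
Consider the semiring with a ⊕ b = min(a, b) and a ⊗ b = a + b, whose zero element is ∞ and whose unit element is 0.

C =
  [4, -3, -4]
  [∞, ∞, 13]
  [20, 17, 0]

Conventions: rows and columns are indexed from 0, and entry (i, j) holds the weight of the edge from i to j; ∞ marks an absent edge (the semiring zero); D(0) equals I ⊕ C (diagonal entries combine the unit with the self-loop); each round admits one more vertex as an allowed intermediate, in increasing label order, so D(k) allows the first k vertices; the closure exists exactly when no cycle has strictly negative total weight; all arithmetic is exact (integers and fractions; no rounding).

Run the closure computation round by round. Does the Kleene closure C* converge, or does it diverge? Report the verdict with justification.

D(0):
  [0, -3, -4]
  [∞, 0, 13]
  [20, 17, 0]
D(1):
  [0, -3, -4]
  [∞, 0, 13]
  [20, 17, 0]
D(2):
  [0, -3, -4]
  [∞, 0, 13]
  [20, 17, 0]
D(3):
  [0, -3, -4]
  [33, 0, 13]
  [20, 17, 0]
Key observation: every diagonal entry stays at the unit through all rounds, so no improving cycle exists.
Answer: CONVERGES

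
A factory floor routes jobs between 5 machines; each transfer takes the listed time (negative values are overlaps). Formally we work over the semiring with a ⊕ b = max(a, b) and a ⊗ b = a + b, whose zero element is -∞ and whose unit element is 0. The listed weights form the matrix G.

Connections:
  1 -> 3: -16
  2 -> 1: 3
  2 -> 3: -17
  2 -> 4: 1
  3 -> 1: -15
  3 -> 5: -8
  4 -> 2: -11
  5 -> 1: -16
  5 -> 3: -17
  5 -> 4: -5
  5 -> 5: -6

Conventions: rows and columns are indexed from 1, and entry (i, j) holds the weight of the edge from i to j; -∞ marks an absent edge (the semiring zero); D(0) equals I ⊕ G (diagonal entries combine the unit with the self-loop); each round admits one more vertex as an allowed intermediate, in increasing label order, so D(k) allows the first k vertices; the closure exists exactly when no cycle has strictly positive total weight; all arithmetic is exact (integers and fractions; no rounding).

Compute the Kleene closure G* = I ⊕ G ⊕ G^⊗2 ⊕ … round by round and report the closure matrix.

D(0):
  [0, -∞, -16, -∞, -∞]
  [3, 0, -17, 1, -∞]
  [-15, -∞, 0, -∞, -8]
  [-∞, -11, -∞, 0, -∞]
  [-16, -∞, -17, -5, 0]
D(1):
  [0, -∞, -16, -∞, -∞]
  [3, 0, -13, 1, -∞]
  [-15, -∞, 0, -∞, -8]
  [-∞, -11, -∞, 0, -∞]
  [-16, -∞, -17, -5, 0]
D(2):
  [0, -∞, -16, -∞, -∞]
  [3, 0, -13, 1, -∞]
  [-15, -∞, 0, -∞, -8]
  [-8, -11, -24, 0, -∞]
  [-16, -∞, -17, -5, 0]
D(3):
  [0, -∞, -16, -∞, -24]
  [3, 0, -13, 1, -21]
  [-15, -∞, 0, -∞, -8]
  [-8, -11, -24, 0, -32]
  [-16, -∞, -17, -5, 0]
D(4):
  [0, -∞, -16, -∞, -24]
  [3, 0, -13, 1, -21]
  [-15, -∞, 0, -∞, -8]
  [-8, -11, -24, 0, -32]
  [-13, -16, -17, -5, 0]
D(5):
  [0, -40, -16, -29, -24]
  [3, 0, -13, 1, -21]
  [-15, -24, 0, -13, -8]
  [-8, -11, -24, 0, -32]
  [-13, -16, -17, -5, 0]
Answer: G* = [[0, -40, -16, -29, -24], [3, 0, -13, 1, -21], [-15, -24, 0, -13, -8], [-8, -11, -24, 0, -32], [-13, -16, -17, -5, 0]]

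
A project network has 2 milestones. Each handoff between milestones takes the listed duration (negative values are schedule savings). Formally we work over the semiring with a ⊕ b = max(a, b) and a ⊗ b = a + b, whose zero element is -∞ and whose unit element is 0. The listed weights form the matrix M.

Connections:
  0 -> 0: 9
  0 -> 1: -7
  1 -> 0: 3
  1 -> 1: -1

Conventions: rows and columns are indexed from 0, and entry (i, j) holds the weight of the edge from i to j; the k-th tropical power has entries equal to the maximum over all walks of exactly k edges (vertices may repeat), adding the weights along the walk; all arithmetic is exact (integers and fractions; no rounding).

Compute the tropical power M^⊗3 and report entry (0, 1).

M^⊗2:
  [18, 2]
  [12, -2]
M^⊗3:
  [27, 11]
  [21, 5]
Key observation: the optimum is the walk 0->0->0->1, with weight 9 + 9 + (-7) = 11.
Optimal value attained by: walk 0->0->0->1.
Answer: (M^⊗3)[0][1] = 11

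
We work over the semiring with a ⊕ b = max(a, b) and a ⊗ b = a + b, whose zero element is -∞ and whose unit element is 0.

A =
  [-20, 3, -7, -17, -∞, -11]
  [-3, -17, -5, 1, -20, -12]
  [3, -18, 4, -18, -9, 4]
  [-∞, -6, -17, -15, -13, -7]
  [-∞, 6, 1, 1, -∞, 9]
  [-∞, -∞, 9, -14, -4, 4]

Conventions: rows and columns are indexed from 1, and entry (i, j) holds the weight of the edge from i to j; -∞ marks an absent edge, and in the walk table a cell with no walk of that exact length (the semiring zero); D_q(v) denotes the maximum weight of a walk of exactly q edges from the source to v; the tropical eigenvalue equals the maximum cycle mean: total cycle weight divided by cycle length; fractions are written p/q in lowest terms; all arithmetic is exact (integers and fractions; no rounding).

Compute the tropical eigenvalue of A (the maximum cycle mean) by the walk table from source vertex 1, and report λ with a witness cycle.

q=0: [0, -∞, -∞, -∞, -∞, -∞]
q=1: [-20, 3, -7, -17, -∞, -11]
q=2: [0, -14, -2, 4, -15, -3]
q=3: [1, 3, 6, -11, -7, 2]
q=4: [9, 4, 11, 4, -2, 10]
q=5: [14, 12, 19, 5, 6, 15]
q=6: [22, 17, 24, 13, 11, 23]
Optimal cycle mean attained by: cycle 3->6->3, total 4 + 9, length 2.
Answer: λ = 13/2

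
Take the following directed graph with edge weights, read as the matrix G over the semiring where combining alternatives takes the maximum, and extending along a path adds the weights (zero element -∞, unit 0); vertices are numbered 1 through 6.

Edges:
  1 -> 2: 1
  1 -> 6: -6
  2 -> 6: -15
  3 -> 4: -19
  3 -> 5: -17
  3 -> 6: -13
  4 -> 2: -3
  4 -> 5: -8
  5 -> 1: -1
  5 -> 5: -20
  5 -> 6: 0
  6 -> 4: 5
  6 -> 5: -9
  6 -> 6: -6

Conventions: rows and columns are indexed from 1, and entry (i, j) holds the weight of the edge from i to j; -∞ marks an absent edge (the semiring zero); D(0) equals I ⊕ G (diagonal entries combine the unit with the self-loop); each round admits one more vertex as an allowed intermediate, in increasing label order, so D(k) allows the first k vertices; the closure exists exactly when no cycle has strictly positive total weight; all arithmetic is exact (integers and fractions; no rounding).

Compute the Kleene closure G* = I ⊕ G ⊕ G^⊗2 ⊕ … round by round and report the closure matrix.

D(0):
  [0, 1, -∞, -∞, -∞, -6]
  [-∞, 0, -∞, -∞, -∞, -15]
  [-∞, -∞, 0, -19, -17, -13]
  [-∞, -3, -∞, 0, -8, -∞]
  [-1, -∞, -∞, -∞, 0, 0]
  [-∞, -∞, -∞, 5, -9, 0]
D(1):
  [0, 1, -∞, -∞, -∞, -6]
  [-∞, 0, -∞, -∞, -∞, -15]
  [-∞, -∞, 0, -19, -17, -13]
  [-∞, -3, -∞, 0, -8, -∞]
  [-1, 0, -∞, -∞, 0, 0]
  [-∞, -∞, -∞, 5, -9, 0]
D(2):
  [0, 1, -∞, -∞, -∞, -6]
  [-∞, 0, -∞, -∞, -∞, -15]
  [-∞, -∞, 0, -19, -17, -13]
  [-∞, -3, -∞, 0, -8, -18]
  [-1, 0, -∞, -∞, 0, 0]
  [-∞, -∞, -∞, 5, -9, 0]
D(3):
  [0, 1, -∞, -∞, -∞, -6]
  [-∞, 0, -∞, -∞, -∞, -15]
  [-∞, -∞, 0, -19, -17, -13]
  [-∞, -3, -∞, 0, -8, -18]
  [-1, 0, -∞, -∞, 0, 0]
  [-∞, -∞, -∞, 5, -9, 0]
D(4):
  [0, 1, -∞, -∞, -∞, -6]
  [-∞, 0, -∞, -∞, -∞, -15]
  [-∞, -22, 0, -19, -17, -13]
  [-∞, -3, -∞, 0, -8, -18]
  [-1, 0, -∞, -∞, 0, 0]
  [-∞, 2, -∞, 5, -3, 0]
D(5):
  [0, 1, -∞, -∞, -∞, -6]
  [-∞, 0, -∞, -∞, -∞, -15]
  [-18, -17, 0, -19, -17, -13]
  [-9, -3, -∞, 0, -8, -8]
  [-1, 0, -∞, -∞, 0, 0]
  [-4, 2, -∞, 5, -3, 0]
D(6):
  [0, 1, -∞, -1, -9, -6]
  [-19, 0, -∞, -10, -18, -15]
  [-17, -11, 0, -8, -16, -13]
  [-9, -3, -∞, 0, -8, -8]
  [-1, 2, -∞, 5, 0, 0]
  [-4, 2, -∞, 5, -3, 0]
Answer: G* = [[0, 1, -∞, -1, -9, -6], [-19, 0, -∞, -10, -18, -15], [-17, -11, 0, -8, -16, -13], [-9, -3, -∞, 0, -8, -8], [-1, 2, -∞, 5, 0, 0], [-4, 2, -∞, 5, -3, 0]]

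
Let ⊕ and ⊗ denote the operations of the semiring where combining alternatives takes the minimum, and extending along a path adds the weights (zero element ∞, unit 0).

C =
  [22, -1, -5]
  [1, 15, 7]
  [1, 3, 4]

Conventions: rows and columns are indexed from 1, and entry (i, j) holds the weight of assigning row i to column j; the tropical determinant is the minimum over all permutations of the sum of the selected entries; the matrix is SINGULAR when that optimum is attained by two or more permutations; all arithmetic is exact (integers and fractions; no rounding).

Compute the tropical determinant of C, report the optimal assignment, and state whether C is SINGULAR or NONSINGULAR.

σ = (1, 2, 3): 22 + 15 + 4 = 41
σ = (1, 3, 2): 22 + 7 + 3 = 32
σ = (2, 1, 3): (-1) + 1 + 4 = 4
σ = (2, 3, 1): (-1) + 7 + 1 = 7
σ = (3, 1, 2): (-5) + 1 + 3 = -1
σ = (3, 2, 1): (-5) + 15 + 1 = 11
Optimal value attained by: σ = (3, 1, 2).
Answer: det⊕(C) = -1; verdict: NONSINGULAR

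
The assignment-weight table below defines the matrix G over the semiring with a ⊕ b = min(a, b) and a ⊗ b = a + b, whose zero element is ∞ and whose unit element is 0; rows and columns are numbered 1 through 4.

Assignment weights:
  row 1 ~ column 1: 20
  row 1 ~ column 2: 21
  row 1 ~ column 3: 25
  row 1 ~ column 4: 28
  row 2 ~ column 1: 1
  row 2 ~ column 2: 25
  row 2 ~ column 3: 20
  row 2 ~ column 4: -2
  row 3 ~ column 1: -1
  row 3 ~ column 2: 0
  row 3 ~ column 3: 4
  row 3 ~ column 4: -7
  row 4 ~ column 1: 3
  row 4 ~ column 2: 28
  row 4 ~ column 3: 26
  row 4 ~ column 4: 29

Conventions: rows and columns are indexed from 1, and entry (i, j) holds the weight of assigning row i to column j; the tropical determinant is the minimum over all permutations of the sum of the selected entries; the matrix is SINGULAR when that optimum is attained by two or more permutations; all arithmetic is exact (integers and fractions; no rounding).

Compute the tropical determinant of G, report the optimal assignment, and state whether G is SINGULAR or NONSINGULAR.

σ = (1, 2, 3, 4): 20 + 25 + 4 + 29 = 78
σ = (1, 2, 4, 3): 20 + 25 + (-7) + 26 = 64
σ = (1, 3, 2, 4): 20 + 20 + 0 + 29 = 69
σ = (1, 3, 4, 2): 20 + 20 + (-7) + 28 = 61
σ = (1, 4, 2, 3): 20 + (-2) + 0 + 26 = 44
σ = (1, 4, 3, 2): 20 + (-2) + 4 + 28 = 50
σ = (2, 1, 3, 4): 21 + 1 + 4 + 29 = 55
σ = (2, 1, 4, 3): 21 + 1 + (-7) + 26 = 41
σ = (2, 3, 1, 4): 21 + 20 + (-1) + 29 = 69
σ = (2, 3, 4, 1): 21 + 20 + (-7) + 3 = 37
σ = (2, 4, 1, 3): 21 + (-2) + (-1) + 26 = 44
σ = (2, 4, 3, 1): 21 + (-2) + 4 + 3 = 26
σ = (3, 1, 2, 4): 25 + 1 + 0 + 29 = 55
σ = (3, 1, 4, 2): 25 + 1 + (-7) + 28 = 47
σ = (3, 2, 1, 4): 25 + 25 + (-1) + 29 = 78
σ = (3, 2, 4, 1): 25 + 25 + (-7) + 3 = 46
σ = (3, 4, 1, 2): 25 + (-2) + (-1) + 28 = 50
σ = (3, 4, 2, 1): 25 + (-2) + 0 + 3 = 26
σ = (4, 1, 2, 3): 28 + 1 + 0 + 26 = 55
σ = (4, 1, 3, 2): 28 + 1 + 4 + 28 = 61
σ = (4, 2, 1, 3): 28 + 25 + (-1) + 26 = 78
σ = (4, 2, 3, 1): 28 + 25 + 4 + 3 = 60
σ = (4, 3, 1, 2): 28 + 20 + (-1) + 28 = 75
σ = (4, 3, 2, 1): 28 + 20 + 0 + 3 = 51
Optimal value attained by: σ = (2, 4, 3, 1).
Answer: det⊕(G) = 26; verdict: SINGULAR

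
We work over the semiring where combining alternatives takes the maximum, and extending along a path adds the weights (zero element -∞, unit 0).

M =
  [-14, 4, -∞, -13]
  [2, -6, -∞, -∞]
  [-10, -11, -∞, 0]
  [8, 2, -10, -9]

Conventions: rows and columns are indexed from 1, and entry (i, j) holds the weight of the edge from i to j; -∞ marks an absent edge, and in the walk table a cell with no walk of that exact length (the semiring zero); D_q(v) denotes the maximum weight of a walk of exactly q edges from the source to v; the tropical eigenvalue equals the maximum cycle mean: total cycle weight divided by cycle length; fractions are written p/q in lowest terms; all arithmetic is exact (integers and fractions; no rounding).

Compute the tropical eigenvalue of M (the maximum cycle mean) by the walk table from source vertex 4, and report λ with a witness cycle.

q=0: [-∞, -∞, -∞, 0]
q=1: [8, 2, -10, -9]
q=2: [4, 12, -19, -5]
q=3: [14, 8, -15, -9]
q=4: [10, 18, -19, 1]
Optimal cycle mean attained by: cycle 1->2->1, total 4 + 2, length 2.
Answer: λ = 3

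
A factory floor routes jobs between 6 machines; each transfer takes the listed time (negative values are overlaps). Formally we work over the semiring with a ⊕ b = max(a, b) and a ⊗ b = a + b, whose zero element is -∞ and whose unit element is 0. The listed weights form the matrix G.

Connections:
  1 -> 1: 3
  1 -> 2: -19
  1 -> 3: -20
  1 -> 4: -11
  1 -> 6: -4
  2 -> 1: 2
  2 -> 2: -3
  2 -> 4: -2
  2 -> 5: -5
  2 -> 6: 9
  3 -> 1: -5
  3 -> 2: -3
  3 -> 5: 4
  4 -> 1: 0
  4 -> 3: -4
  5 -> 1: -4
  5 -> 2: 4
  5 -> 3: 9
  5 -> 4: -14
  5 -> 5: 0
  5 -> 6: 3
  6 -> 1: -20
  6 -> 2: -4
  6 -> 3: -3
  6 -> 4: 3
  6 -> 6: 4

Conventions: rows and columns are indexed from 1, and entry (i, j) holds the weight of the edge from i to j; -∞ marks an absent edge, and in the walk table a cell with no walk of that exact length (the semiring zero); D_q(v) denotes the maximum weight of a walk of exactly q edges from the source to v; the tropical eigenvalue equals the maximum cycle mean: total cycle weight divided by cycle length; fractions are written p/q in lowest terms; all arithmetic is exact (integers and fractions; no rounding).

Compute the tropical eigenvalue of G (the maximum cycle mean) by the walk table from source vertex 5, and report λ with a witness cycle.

q=0: [-∞, -∞, -∞, -∞, 0, -∞]
q=1: [-4, 4, 9, -14, 0, 3]
q=2: [6, 6, 9, 6, 13, 13]
q=3: [9, 17, 22, 16, 13, 17]
q=4: [19, 19, 22, 20, 26, 26]
q=5: [22, 30, 35, 29, 26, 30]
q=6: [32, 32, 35, 33, 39, 39]
Optimal cycle mean attained by: cycle 3->5->3, total 4 + 9, length 2.
Answer: λ = 13/2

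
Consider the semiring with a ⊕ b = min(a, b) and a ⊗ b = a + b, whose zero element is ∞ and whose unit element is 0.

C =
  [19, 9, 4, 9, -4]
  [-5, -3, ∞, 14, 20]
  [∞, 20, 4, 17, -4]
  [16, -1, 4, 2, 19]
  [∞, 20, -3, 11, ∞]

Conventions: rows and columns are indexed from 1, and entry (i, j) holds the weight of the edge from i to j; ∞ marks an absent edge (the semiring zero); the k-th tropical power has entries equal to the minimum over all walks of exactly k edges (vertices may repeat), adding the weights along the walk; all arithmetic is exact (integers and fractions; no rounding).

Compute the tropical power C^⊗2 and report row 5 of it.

C^⊗2:
  [4, 6, -7, 7, 0]
  [-8, -6, -1, 4, -9]
  [15, 16, -7, 7, 0]
  [-6, -4, 6, 4, 0]
  [15, 10, 1, 13, -7]
Answer: row 5 of C^⊗2 = [15, 10, 1, 13, -7]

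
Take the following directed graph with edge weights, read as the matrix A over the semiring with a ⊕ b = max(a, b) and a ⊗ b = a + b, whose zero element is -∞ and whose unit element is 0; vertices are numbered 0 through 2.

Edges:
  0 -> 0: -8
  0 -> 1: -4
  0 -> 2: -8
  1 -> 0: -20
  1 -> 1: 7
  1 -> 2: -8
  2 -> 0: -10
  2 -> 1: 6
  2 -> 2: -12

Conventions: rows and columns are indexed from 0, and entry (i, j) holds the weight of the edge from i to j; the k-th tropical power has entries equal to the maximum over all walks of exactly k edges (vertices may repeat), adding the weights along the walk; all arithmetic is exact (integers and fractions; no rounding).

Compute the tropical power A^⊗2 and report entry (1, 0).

A^⊗2:
  [-16, 3, -12]
  [-13, 14, -1]
  [-14, 13, -2]
Key observation: the optimum is the walk 1->1->0, with weight 7 + (-20) = -13.
Optimal value attained by: walk 1->1->0.
Answer: (A^⊗2)[1][0] = -13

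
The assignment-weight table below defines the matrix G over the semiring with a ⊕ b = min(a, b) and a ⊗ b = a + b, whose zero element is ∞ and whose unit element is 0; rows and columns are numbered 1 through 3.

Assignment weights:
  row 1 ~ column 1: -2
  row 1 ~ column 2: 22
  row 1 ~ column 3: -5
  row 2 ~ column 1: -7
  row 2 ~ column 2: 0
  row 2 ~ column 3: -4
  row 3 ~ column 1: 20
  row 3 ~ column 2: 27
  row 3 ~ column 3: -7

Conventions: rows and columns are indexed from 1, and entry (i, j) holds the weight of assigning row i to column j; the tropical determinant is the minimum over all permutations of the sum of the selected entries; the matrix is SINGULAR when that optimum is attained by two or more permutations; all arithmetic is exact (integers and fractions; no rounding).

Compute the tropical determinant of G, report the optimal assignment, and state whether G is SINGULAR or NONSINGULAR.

σ = (1, 2, 3): (-2) + 0 + (-7) = -9
σ = (1, 3, 2): (-2) + (-4) + 27 = 21
σ = (2, 1, 3): 22 + (-7) + (-7) = 8
σ = (2, 3, 1): 22 + (-4) + 20 = 38
σ = (3, 1, 2): (-5) + (-7) + 27 = 15
σ = (3, 2, 1): (-5) + 0 + 20 = 15
Optimal value attained by: σ = (1, 2, 3).
Answer: det⊕(G) = -9; verdict: NONSINGULAR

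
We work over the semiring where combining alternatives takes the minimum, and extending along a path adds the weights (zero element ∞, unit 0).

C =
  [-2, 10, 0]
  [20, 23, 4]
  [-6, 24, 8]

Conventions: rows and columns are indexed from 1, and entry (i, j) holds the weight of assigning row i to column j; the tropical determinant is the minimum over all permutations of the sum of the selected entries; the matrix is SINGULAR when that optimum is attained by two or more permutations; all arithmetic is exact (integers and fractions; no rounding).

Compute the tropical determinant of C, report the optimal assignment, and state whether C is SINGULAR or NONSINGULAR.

σ = (1, 2, 3): (-2) + 23 + 8 = 29
σ = (1, 3, 2): (-2) + 4 + 24 = 26
σ = (2, 1, 3): 10 + 20 + 8 = 38
σ = (2, 3, 1): 10 + 4 + (-6) = 8
σ = (3, 1, 2): 0 + 20 + 24 = 44
σ = (3, 2, 1): 0 + 23 + (-6) = 17
Optimal value attained by: σ = (2, 3, 1).
Answer: det⊕(C) = 8; verdict: NONSINGULAR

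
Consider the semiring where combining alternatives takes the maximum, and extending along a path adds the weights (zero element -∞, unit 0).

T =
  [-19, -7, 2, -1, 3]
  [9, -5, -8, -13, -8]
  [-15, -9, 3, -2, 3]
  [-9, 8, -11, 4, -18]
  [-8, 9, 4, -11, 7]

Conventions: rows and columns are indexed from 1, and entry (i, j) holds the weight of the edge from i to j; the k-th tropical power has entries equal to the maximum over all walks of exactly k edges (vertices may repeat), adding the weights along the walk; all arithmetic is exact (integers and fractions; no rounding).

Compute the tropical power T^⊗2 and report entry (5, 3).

T^⊗2:
  [2, 12, 7, 3, 10]
  [4, 2, 11, 8, 12]
  [0, 12, 7, 2, 10]
  [17, 12, 0, 8, 0]
  [18, 16, 11, 2, 14]
Key observation: the optimum is the walk 5->5->3, with weight 7 + 4 = 11.
Optimal value attained by: walk 5->5->3.
Answer: (T^⊗2)[5][3] = 11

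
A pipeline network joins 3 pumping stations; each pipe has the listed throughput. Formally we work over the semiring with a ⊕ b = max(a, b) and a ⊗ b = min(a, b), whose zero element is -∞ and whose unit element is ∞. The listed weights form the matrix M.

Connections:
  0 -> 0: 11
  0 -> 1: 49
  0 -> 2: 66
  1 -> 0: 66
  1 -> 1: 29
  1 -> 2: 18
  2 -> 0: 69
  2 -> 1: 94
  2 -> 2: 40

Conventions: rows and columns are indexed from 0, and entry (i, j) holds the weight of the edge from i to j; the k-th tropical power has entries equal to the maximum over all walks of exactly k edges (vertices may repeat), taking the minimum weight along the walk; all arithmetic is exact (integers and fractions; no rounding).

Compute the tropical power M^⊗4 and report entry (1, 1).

M^⊗2:
  [66, 66, 40]
  [29, 49, 66]
  [66, 49, 66]
M^⊗3:
  [66, 49, 66]
  [66, 66, 40]
  [66, 66, 66]
M^⊗4:
  [66, 66, 66]
  [66, 49, 66]
  [66, 66, 66]
Key observation: the optimum is the walk 1->0->1->0->1, with weight 66 min 49 min 66 min 49 = 49.
Optimal value attained by: walk 1->0->1->0->1.
Answer: (M^⊗4)[1][1] = 49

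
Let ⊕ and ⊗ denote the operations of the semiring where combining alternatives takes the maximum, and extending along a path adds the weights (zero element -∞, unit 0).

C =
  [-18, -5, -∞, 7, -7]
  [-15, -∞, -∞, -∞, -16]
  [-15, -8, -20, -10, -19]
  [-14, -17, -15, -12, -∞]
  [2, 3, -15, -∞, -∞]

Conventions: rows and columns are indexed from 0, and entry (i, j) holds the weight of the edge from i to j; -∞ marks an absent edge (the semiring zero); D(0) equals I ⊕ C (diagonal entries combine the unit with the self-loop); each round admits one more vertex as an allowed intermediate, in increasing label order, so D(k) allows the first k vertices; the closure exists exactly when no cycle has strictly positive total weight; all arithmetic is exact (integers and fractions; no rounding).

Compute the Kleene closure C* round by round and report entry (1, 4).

D(0):
  [0, -5, -∞, 7, -7]
  [-15, 0, -∞, -∞, -16]
  [-15, -8, 0, -10, -19]
  [-14, -17, -15, 0, -∞]
  [2, 3, -15, -∞, 0]
D(1):
  [0, -5, -∞, 7, -7]
  [-15, 0, -∞, -8, -16]
  [-15, -8, 0, -8, -19]
  [-14, -17, -15, 0, -21]
  [2, 3, -15, 9, 0]
D(2):
  [0, -5, -∞, 7, -7]
  [-15, 0, -∞, -8, -16]
  [-15, -8, 0, -8, -19]
  [-14, -17, -15, 0, -21]
  [2, 3, -15, 9, 0]
D(3):
  [0, -5, -∞, 7, -7]
  [-15, 0, -∞, -8, -16]
  [-15, -8, 0, -8, -19]
  [-14, -17, -15, 0, -21]
  [2, 3, -15, 9, 0]
D(4):
  [0, -5, -8, 7, -7]
  [-15, 0, -23, -8, -16]
  [-15, -8, 0, -8, -19]
  [-14, -17, -15, 0, -21]
  [2, 3, -6, 9, 0]
D(5):
  [0, -4, -8, 7, -7]
  [-14, 0, -22, -7, -16]
  [-15, -8, 0, -8, -19]
  [-14, -17, -15, 0, -21]
  [2, 3, -6, 9, 0]
Answer: C*[1][4] = -16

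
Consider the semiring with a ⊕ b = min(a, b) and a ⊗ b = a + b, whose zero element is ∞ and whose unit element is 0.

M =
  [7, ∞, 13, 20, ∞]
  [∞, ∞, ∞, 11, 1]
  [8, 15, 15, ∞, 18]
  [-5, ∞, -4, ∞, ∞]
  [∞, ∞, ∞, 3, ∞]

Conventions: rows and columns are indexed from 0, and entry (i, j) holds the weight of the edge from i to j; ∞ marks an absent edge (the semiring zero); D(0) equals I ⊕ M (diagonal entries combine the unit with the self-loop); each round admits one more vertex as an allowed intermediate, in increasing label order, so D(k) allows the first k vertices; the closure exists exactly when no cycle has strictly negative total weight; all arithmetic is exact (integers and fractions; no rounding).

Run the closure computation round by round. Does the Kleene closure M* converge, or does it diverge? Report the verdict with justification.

D(0):
  [0, ∞, 13, 20, ∞]
  [∞, 0, ∞, 11, 1]
  [8, 15, 0, ∞, 18]
  [-5, ∞, -4, 0, ∞]
  [∞, ∞, ∞, 3, 0]
D(1):
  [0, ∞, 13, 20, ∞]
  [∞, 0, ∞, 11, 1]
  [8, 15, 0, 28, 18]
  [-5, ∞, -4, 0, ∞]
  [∞, ∞, ∞, 3, 0]
D(2):
  [0, ∞, 13, 20, ∞]
  [∞, 0, ∞, 11, 1]
  [8, 15, 0, 26, 16]
  [-5, ∞, -4, 0, ∞]
  [∞, ∞, ∞, 3, 0]
D(3):
  [0, 28, 13, 20, 29]
  [∞, 0, ∞, 11, 1]
  [8, 15, 0, 26, 16]
  [-5, 11, -4, 0, 12]
  [∞, ∞, ∞, 3, 0]
D(4):
  [0, 28, 13, 20, 29]
  [6, 0, 7, 11, 1]
  [8, 15, 0, 26, 16]
  [-5, 11, -4, 0, 12]
  [-2, 14, -1, 3, 0]
D(5):
  [0, 28, 13, 20, 29]
  [-1, 0, 0, 4, 1]
  [8, 15, 0, 19, 16]
  [-5, 11, -4, 0, 12]
  [-2, 14, -1, 3, 0]
Key observation: every diagonal entry stays at the unit through all rounds, so no improving cycle exists.
Answer: CONVERGES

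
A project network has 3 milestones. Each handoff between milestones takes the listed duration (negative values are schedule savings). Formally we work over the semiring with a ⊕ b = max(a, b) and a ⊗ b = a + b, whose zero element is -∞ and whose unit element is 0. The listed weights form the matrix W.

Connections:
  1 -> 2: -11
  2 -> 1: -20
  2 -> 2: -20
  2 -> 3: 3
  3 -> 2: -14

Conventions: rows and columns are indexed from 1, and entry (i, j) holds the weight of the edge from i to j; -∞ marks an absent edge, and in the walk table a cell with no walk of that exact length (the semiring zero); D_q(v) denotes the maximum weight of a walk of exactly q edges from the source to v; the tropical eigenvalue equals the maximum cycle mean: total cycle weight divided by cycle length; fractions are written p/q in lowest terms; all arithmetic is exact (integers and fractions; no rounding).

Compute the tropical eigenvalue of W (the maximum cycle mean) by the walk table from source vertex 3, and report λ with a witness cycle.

q=0: [-∞, -∞, 0]
q=1: [-∞, -14, -∞]
q=2: [-34, -34, -11]
q=3: [-54, -25, -31]
Optimal cycle mean attained by: cycle 2->3->2, total 3 + (-14), length 2.
Answer: λ = -11/2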